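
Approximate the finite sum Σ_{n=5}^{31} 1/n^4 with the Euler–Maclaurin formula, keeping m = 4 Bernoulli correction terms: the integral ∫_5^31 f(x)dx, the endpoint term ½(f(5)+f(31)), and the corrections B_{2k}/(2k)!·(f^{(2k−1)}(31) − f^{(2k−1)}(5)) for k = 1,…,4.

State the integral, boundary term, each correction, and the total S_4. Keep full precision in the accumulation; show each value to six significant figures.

Integral: ∫_5^31 1/x^4 dx = 0.00265548.
½[f(5) + f(31)] = ½[0.00160000 + 1.08281e-06] = 0.000800541.
Running total after boundary: 0.00345602.
k=1: B_{2}/(2)! × [f^{(1)}(31) − f^{(1)}(5)] = 1/12 × (-1.39718e-07 − (-0.00128000)) = 0.000106655.
Partial sum through k=1: 0.00356267.
k=2: B_{4}/(4)! × [f^{(3)}(31) − f^{(3)}(5)] = −1/720 × (-4.36164e-09 − (-0.00153600)) = -2.13333e-06.
Partial sum through k=2: 0.00356054.
k=3: B_{6}/(6)! × [f^{(5)}(31) − f^{(5)}(5)] = 1/30240 × (-2.54164e-10 − (-0.00344064)) = 1.13778e-07.
Partial sum through k=3: 0.00356065.
k=4: B_{8}/(8)! × [f^{(7)}(31) − f^{(7)}(5)] = −1/1209600 × (-2.38031e-11 − (-0.0123863)) = -1.02400e-08.

S_4 ≈ 0.00356064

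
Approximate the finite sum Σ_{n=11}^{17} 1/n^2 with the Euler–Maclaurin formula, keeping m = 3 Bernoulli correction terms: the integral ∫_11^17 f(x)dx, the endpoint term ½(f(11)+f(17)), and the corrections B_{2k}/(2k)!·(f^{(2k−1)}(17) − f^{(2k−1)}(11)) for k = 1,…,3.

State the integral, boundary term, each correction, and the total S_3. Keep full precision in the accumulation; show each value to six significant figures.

Integral: ∫_11^17 1/x^2 dx = 0.0320856.
½[f(11) + f(17)] = ½[0.00826446 + 0.00346021] = 0.00586234.
Integral + boundary = 0.0379479.
Order-1 term: 1/12 · (-0.000407083 − (-0.00150263)) = 9.12955e-05.
After k=1: 0.0380392.
Order-2 term: −1/720 · (-1.69031e-05 − (-0.000149021)) = -1.83497e-07.
After k=2: 0.0380390.
Order-3 term: 1/30240 · (-1.75465e-06 − (-3.69474e-05)) = 1.16378e-09.

S_3 ≈ 0.0380390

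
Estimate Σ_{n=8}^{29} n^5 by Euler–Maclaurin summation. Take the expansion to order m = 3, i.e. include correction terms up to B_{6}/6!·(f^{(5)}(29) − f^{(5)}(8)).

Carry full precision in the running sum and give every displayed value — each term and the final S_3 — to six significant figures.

Integral: ∫_8^29 x^5 dx = 9.90935e+07.
Endpoint term: (f(8) + f(29))/2 = (32768.0 + 2.05111e+07)/2 = 1.02720e+07.
Running total after boundary: 1.09365e+08.
Correction k=1: B_{2}/2! · (f^{(1)}(29) − f^{(1)}(8)) = 1/12 · (3.53640e+06 − 20480.0) = 292994.
After k=1: 1.09658e+08.
Correction k=2: B_{4}/4! · (f^{(3)}(29) − f^{(3)}(8)) = −1/720 · (50460.0 − 3840.00) = -64.7500.
After k=2: 1.09658e+08.
Correction k=3: B_{6}/6! · (f^{(5)}(29) − f^{(5)}(8)) = 1/30240 · (120.000 − 120.000) = 0.00000.

S_3 ≈ 1.09658e+08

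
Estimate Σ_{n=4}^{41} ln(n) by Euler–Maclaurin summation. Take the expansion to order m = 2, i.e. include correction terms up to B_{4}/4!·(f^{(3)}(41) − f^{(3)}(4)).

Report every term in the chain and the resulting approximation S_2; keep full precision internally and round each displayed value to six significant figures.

S_2 ≈ 112.242

The integral term ∫_4^41 ln(x) dx = 109.711.
Endpoint term: (f(4) + f(41))/2 = (1.38629 + 3.71357)/2 = 2.54993.
So far: 112.261.
k=1: B_{2}/(2)! × [f^{(1)}(41) − f^{(1)}(4)] = 1/12 × (0.0243902 − 0.250000) = -0.0188008.
Partial sum through k=1: 112.242.
k=2: B_{4}/(4)! × [f^{(3)}(41) − f^{(3)}(4)] = −1/720 × (2.90187e-05 − 0.0312500) = 4.33625e-05.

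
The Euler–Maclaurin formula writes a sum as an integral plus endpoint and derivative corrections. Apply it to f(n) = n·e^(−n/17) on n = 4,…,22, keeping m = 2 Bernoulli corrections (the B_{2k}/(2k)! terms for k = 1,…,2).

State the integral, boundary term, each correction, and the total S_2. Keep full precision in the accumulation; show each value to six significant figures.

The integral term ∫_4^22 x·e^(−x/17) dx = 100.396.
½[f(4) + f(22)] = ½[3.16135 + 6.03107] = 4.59621.
So far: 104.992.
Order-1 term: 1/12 · (-0.0806293 − 0.604376) = -0.0570838.
After k=1: 104.935.
Order-2 term: −1/720 · (0.00161817 − 0.00756074) = 8.25357e-06.

S_2 ≈ 104.935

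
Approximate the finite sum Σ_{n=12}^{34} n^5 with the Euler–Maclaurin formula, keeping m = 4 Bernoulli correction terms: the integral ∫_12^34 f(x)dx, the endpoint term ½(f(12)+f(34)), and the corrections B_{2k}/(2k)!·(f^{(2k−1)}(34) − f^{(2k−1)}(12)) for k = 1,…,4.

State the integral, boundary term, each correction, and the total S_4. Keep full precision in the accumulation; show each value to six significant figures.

Integral: ∫_12^34 x^5 dx = 2.56970e+08.
½[f(12) + f(34)] = ½[248832 + 4.54354e+07] = 2.28421e+07.
Integral + boundary = 2.79812e+08.
Order-1 term: 1/12 · (6.68168e+06 − 103680) = 548167.
Running total after k=1: 2.80360e+08.
Order-2 term: −1/720 · (69360.0 − 8640.00) = -84.3333.
Running total after k=2: 2.80360e+08.
Order-3 term: 1/30240 · (120.000 − 120.000) = 0.00000.
Running total after k=3: 2.80360e+08.
Order-4 term: −1/1209600 · (0.00000 − 0.00000) = 0.00000.

S_4 ≈ 2.80360e+08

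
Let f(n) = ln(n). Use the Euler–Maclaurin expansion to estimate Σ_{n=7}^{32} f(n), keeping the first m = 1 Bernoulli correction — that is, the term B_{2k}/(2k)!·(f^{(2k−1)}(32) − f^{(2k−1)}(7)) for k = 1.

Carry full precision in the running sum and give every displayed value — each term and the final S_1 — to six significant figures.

∫_7^32 ln(x) dx evaluates to 72.2822.
Endpoint term: (f(7) + f(32))/2 = (1.94591 + 3.46574)/2 = 2.70582.
Running total after boundary: 74.9880.
k=1: B_{2}/(2)! × [f^{(1)}(32) − f^{(1)}(7)] = 1/12 × (0.0312500 − 0.142857) = -0.00930060.

S_1 ≈ 74.9787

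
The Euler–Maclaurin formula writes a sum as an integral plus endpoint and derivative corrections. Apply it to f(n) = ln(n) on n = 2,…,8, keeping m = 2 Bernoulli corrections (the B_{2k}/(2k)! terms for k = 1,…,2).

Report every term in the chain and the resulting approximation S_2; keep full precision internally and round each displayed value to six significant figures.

Integral: ∫_2^8 ln(x) dx = 9.24924.
½[f(2) + f(8)] = ½[0.693147 + 2.07944] = 1.38629.
Integral + boundary = 10.6355.
k=1: B_{2}/(2)! × [f^{(1)}(8) − f^{(1)}(2)] = 1/12 × (0.125000 − 0.500000) = -0.0312500.
Partial sum through k=1: 10.6043.
k=2: B_{4}/(4)! × [f^{(3)}(8) − f^{(3)}(2)] = −1/720 × (0.00390625 − 0.250000) = 0.000341797.

S_2 ≈ 10.6046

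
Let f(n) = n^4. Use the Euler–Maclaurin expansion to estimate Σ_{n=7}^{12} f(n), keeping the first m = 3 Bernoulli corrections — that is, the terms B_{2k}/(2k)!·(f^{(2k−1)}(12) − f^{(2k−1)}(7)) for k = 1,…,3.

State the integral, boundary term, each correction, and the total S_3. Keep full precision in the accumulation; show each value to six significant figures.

S_3 ≈ 58435.0

The integral term ∫_7^12 x^4 dx = 46405.0.
Boundary: ½(f(7) + f(12)) = ½(2401.00 + 20736.0) = 11568.5.
Running total after boundary: 57973.5.
Order-1 term: 1/12 · (6912.00 − 1372.00) = 461.667.
Partial sum through k=1: 58435.2.
Order-2 term: −1/720 · (288.000 − 168.000) = -0.166667.
Partial sum through k=2: 58435.0.
Order-3 term: 1/30240 · (0.00000 − 0.00000) = 0.00000.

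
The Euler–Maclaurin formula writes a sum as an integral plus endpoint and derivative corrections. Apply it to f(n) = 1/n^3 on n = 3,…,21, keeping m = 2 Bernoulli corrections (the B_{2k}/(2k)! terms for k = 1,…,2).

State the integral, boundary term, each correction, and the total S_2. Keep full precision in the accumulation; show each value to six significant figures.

∫_3^21 1/x^3 dx evaluates to 0.0544218.
Boundary: ½(f(3) + f(21)) = ½(0.0370370 + 0.000107980) = 0.0185725.
So far: 0.0729943.
k=1: B_{2}/(2)! × [f^{(1)}(21) − f^{(1)}(3)] = 1/12 × (-1.54257e-05 − (-0.0370370)) = 0.00308513.
Partial sum through k=1: 0.0760794.
k=2: B_{4}/(4)! × [f^{(3)}(21) − f^{(3)}(3)] = −1/720 × (-6.99577e-07 − (-0.0823045)) = -0.000114311.

S_2 ≈ 0.0759651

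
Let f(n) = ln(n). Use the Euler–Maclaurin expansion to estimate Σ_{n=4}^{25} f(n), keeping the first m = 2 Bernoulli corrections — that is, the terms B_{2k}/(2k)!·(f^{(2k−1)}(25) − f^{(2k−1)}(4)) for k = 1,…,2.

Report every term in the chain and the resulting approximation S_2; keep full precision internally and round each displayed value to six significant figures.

S_2 ≈ 56.2118

The integral term ∫_4^25 ln(x) dx = 53.9267.
Boundary: ½(f(4) + f(25)) = ½(1.38629 + 3.21888) = 2.30259.
Running total after boundary: 56.2293.
Correction k=1: B_{2}/2! · (f^{(1)}(25) − f^{(1)}(4)) = 1/12 · (0.0400000 − 0.250000) = -0.0175000.
Running total after k=1: 56.2118.
Correction k=2: B_{4}/4! · (f^{(3)}(25) − f^{(3)}(4)) = −1/720 · (0.000128000 − 0.0312500) = 4.32250e-05.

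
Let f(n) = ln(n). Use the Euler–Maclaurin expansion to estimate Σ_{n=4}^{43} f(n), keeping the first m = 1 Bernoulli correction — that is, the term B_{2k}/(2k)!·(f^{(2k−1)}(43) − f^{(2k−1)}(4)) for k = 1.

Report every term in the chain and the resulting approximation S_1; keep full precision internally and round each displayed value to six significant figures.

∫_4^43 ln(x) dx evaluates to 117.186.
Endpoint term: (f(4) + f(43))/2 = (1.38629 + 3.76120)/2 = 2.57375.
Integral + boundary = 119.760.
Correction k=1: B_{2}/2! · (f^{(1)}(43) − f^{(1)}(4)) = 1/12 · (0.0232558 − 0.250000) = -0.0188953.

S_1 ≈ 119.741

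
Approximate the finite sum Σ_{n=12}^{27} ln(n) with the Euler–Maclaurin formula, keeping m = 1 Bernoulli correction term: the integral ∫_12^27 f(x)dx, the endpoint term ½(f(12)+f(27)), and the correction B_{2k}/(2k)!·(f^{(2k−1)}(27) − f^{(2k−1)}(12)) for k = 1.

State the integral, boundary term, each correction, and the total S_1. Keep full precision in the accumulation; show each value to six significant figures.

S_1 ≈ 47.0552

Integral: ∫_12^27 ln(x) dx = 44.1687.
½[f(12) + f(27)] = ½[2.48491 + 3.29584] = 2.89037.
So far: 47.0591.
Correction k=1: B_{2}/2! · (f^{(1)}(27) − f^{(1)}(12)) = 1/12 · (0.0370370 − 0.0833333) = -0.00385802.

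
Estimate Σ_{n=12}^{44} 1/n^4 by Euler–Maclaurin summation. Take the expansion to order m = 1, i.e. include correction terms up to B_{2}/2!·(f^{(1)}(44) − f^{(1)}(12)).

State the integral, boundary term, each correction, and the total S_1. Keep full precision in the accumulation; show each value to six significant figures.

S_1 ≈ 0.000214572

Integral: ∫_12^44 1/x^4 dx = 0.000188988.
½[f(12) + f(44)] = ½[4.82253e-05 + 2.66802e-07] = 2.42461e-05.
So far: 0.000213234.
Order-1 term: 1/12 · (-2.42547e-08 − (-1.60751e-05)) = 1.33757e-06.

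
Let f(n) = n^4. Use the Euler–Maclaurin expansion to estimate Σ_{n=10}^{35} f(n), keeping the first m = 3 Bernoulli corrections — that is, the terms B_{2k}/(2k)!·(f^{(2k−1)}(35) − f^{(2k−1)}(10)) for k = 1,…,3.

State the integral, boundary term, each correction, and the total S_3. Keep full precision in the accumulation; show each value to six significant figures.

The integral term ∫_10^35 x^4 dx = 1.04844e+07.
½[f(10) + f(35)] = ½[10000.0 + 1.50062e+06] = 755312.
Running total after boundary: 1.12397e+07.
Correction k=1: B_{2}/2! · (f^{(1)}(35) − f^{(1)}(10)) = 1/12 · (171500 − 4000.00) = 13958.3.
Running total after k=1: 1.12536e+07.
Correction k=2: B_{4}/4! · (f^{(3)}(35) − f^{(3)}(10)) = −1/720 · (840.000 − 240.000) = -0.833333.
Running total after k=2: 1.12536e+07.
Correction k=3: B_{6}/6! · (f^{(5)}(35) − f^{(5)}(10)) = 1/30240 · (0.00000 − 0.00000) = 0.00000.

S_3 ≈ 1.12536e+07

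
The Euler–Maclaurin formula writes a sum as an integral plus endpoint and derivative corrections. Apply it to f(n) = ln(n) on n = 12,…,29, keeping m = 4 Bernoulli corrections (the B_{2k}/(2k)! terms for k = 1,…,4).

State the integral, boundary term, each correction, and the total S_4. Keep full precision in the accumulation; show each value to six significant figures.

S_4 ≈ 53.7547

∫_12^29 ln(x) dx evaluates to 50.8327.
Boundary: ½(f(12) + f(29)) = ½(2.48491 + 3.36730) = 2.92610.
Running total after boundary: 53.7588.
Correction k=1: B_{2}/2! · (f^{(1)}(29) − f^{(1)}(12)) = 1/12 · (0.0344828 − 0.0833333) = -0.00407088.
Running total after k=1: 53.7547.
Correction k=2: B_{4}/4! · (f^{(3)}(29) − f^{(3)}(12)) = −1/720 · (8.20042e-05 − 0.00115741) = 1.49362e-06.
Running total after k=2: 53.7547.
Correction k=3: B_{6}/6! · (f^{(5)}(29) − f^{(5)}(12)) = 1/30240 · (1.17010e-06 − 9.64506e-05) = -3.15081e-09.
Running total after k=3: 53.7547.
Correction k=4: B_{8}/8! · (f^{(7)}(29) − f^{(7)}(12)) = −1/1209600 · (4.17394e-08 − 2.00939e-05) = 1.65775e-11.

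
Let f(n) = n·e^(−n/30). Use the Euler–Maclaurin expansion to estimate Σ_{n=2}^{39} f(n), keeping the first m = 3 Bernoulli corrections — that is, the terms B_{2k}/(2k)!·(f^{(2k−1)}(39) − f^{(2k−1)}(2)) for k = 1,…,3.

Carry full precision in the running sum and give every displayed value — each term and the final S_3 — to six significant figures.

Integral: ∫_2^39 x·e^(−x/30) dx = 333.946.
Endpoint term: (f(2) + f(39))/2 = (1.87101 + 10.6287)/2 = 6.24988.
So far: 340.196.
Order-1 term: 1/12 · (-0.0817595 − 0.873140) = -0.0795749.
After k=1: 340.116.
Order-2 term: −1/720 · (0.000514782 − 0.00304906) = 3.51983e-06.
After k=2: 340.116.
Order-3 term: 1/30240 · (1.24490e-06 − 5.69774e-06) = -1.47250e-10.

S_3 ≈ 340.116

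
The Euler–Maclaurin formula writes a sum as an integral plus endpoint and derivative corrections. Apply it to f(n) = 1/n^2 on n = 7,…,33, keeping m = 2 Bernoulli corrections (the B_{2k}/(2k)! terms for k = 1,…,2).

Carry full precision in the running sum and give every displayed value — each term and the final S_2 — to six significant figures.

S_2 ≈ 0.123697

The integral term ∫_7^33 1/x^2 dx = 0.112554.
Boundary: ½(f(7) + f(33)) = ½(0.0204082 + 0.000918274) = 0.0106632.
So far: 0.123217.
k=1: B_{2}/(2)! × [f^{(1)}(33) − f^{(1)}(7)] = 1/12 × (-5.56529e-05 − (-0.00583090)) = 0.000481271.
Partial sum through k=1: 0.123699.
k=2: B_{4}/(4)! × [f^{(3)}(33) − f^{(3)}(7)] = −1/720 × (-6.13256e-07 − (-0.00142798)) = -1.98245e-06.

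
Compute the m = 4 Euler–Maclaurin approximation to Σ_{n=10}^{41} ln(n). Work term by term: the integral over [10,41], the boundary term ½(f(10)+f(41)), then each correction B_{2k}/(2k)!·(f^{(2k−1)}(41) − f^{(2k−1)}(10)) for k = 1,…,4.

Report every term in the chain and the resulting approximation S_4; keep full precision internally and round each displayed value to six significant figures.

The integral term ∫_10^41 ln(x) dx = 98.2306.
Boundary: ½(f(10) + f(41)) = ½(2.30259 + 3.71357) = 3.00808.
So far: 101.239.
Order-1 term: 1/12 · (0.0243902 − 0.100000) = -0.00630081.
After k=1: 101.232.
Order-2 term: −1/720 · (2.90187e-05 − 0.00200000) = 2.73747e-06.
After k=2: 101.232.
Order-3 term: 1/30240 · (2.07153e-07 − 0.000240000) = -7.92966e-09.
After k=3: 101.232.
Order-4 term: −1/1209600 · (3.69697e-09 − 7.20000e-05) = 5.95208e-11.

S_4 ≈ 101.232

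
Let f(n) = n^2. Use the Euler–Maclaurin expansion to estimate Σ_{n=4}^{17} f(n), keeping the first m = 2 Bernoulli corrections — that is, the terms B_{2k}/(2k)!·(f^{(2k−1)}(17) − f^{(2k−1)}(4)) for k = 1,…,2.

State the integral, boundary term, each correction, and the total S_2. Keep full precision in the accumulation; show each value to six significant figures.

S_2 ≈ 1771.00

The integral term ∫_4^17 x^2 dx = 1616.33.
Endpoint term: (f(4) + f(17))/2 = (16.0000 + 289.000)/2 = 152.500.
So far: 1768.83.
Correction k=1: B_{2}/2! · (f^{(1)}(17) − f^{(1)}(4)) = 1/12 · (34.0000 − 8.00000) = 2.16667.
Running total after k=1: 1771.00.
Correction k=2: B_{4}/4! · (f^{(3)}(17) − f^{(3)}(4)) = −1/720 · (0.00000 − 0.00000) = 0.00000.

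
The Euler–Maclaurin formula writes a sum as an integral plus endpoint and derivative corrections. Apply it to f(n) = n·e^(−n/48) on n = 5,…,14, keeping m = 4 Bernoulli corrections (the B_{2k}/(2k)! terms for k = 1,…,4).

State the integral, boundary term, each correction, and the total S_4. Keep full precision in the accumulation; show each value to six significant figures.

S_4 ≈ 76.6696

∫_5^14 x·e^(−x/48) dx evaluates to 69.2110.
½[f(5) + f(14)] = ½[4.50538 + 10.4582] = 7.48181.
So far: 76.6928.
k=1: B_{2}/(2)! × [f^{(1)}(14) − f^{(1)}(5)] = 1/12 × (0.529137 − 0.807213) = -0.0231730.
Running total after k=1: 76.6696.
k=2: B_{4}/(4)! × [f^{(3)}(14) − f^{(3)}(5)] = −1/720 × (0.000878113 − 0.00113254) = 3.53365e-07.
Running total after k=2: 76.6696.
k=3: B_{6}/(6)! × [f^{(5)}(14) − f^{(5)}(5)] = 1/30240 × (6.62572e-07 − 8.31041e-07) = -5.57108e-12.
Running total after k=3: 76.6696.
k=4: B_{8}/(8)! × [f^{(7)}(14) − f^{(7)}(5)] = −1/1209600 × (4.09730e-10 − 5.08043e-10) = 8.12770e-17.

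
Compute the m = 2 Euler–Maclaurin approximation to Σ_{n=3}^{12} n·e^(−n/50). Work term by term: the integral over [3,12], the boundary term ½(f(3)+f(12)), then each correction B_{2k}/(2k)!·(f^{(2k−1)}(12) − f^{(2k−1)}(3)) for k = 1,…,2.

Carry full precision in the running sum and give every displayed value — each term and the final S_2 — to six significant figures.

S_2 ≈ 63.2381

∫_3^12 x·e^(−x/50) dx evaluates to 57.1296.
½[f(3) + f(12)] = ½[2.82529 + 9.43953] = 6.13241.
So far: 63.2621.
k=1: B_{2}/(2)! × [f^{(1)}(12) − f^{(1)}(3)] = 1/12 × (0.597837 − 0.885259) = -0.0239518.
Running total after k=1: 63.2381.
k=2: B_{4}/(4)! × [f^{(3)}(12) − f^{(3)}(3)] = −1/720 × (0.000868437 − 0.00110752) = 3.32053e-07.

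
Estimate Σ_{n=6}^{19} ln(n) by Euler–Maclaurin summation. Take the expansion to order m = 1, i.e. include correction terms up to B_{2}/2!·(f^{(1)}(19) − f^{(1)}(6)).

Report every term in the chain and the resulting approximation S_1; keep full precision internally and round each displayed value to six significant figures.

∫_6^19 ln(x) dx evaluates to 32.1938.
Endpoint term: (f(6) + f(19))/2 = (1.79176 + 2.94444)/2 = 2.36810.
Running total after boundary: 34.5619.
k=1: B_{2}/(2)! × [f^{(1)}(19) − f^{(1)}(6)] = 1/12 × (0.0526316 − 0.166667) = -0.00950292.

S_1 ≈ 34.5524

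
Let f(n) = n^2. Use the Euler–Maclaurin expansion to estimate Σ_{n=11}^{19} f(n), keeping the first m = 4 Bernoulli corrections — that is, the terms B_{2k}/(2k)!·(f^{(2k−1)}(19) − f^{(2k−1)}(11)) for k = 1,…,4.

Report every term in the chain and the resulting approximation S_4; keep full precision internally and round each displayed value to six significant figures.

S_4 ≈ 2085.00

Integral: ∫_11^19 x^2 dx = 1842.67.
Endpoint term: (f(11) + f(19))/2 = (121.000 + 361.000)/2 = 241.000.
Integral + boundary = 2083.67.
Correction k=1: B_{2}/2! · (f^{(1)}(19) − f^{(1)}(11)) = 1/12 · (38.0000 − 22.0000) = 1.33333.
Partial sum through k=1: 2085.00.
Correction k=2: B_{4}/4! · (f^{(3)}(19) − f^{(3)}(11)) = −1/720 · (0.00000 − 0.00000) = 0.00000.
Partial sum through k=2: 2085.00.
Correction k=3: B_{6}/6! · (f^{(5)}(19) − f^{(5)}(11)) = 1/30240 · (0.00000 − 0.00000) = 0.00000.
Partial sum through k=3: 2085.00.
Correction k=4: B_{8}/8! · (f^{(7)}(19) − f^{(7)}(11)) = −1/1209600 · (0.00000 − 0.00000) = 0.00000.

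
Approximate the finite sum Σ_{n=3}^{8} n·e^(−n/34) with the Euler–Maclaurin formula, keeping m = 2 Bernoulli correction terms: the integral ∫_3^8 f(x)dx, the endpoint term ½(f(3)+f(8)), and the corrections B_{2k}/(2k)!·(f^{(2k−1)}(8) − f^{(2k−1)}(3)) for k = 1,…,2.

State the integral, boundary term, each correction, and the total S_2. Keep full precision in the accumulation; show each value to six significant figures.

S_2 ≈ 27.6684

The integral term ∫_3^8 x·e^(−x/34) dx = 23.1530.
Boundary: ½(f(3) + f(8)) = ½(2.74664 + 6.32271) = 4.53467.
Integral + boundary = 27.6876.
Order-1 term: 1/12 · (0.604376 − 0.834762) = -0.0191988.
Partial sum through k=1: 27.6684.
Order-2 term: −1/720 · (0.00189018 − 0.00230610) = 5.77662e-07.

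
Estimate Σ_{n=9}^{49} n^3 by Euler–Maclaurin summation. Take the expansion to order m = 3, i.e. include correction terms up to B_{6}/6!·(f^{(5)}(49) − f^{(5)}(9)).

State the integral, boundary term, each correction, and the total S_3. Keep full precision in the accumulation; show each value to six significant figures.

S_3 ≈ 1.49933e+06

∫_9^49 x^3 dx evaluates to 1.43956e+06.
Boundary: ½(f(9) + f(49)) = ½(729.000 + 117649) = 59189.0.
Running total after boundary: 1.49875e+06.
Correction k=1: B_{2}/2! · (f^{(1)}(49) − f^{(1)}(9)) = 1/12 · (7203.00 − 243.000) = 580.000.
Partial sum through k=1: 1.49933e+06.
Correction k=2: B_{4}/4! · (f^{(3)}(49) − f^{(3)}(9)) = −1/720 · (6.00000 − 6.00000) = 0.00000.
Partial sum through k=2: 1.49933e+06.
Correction k=3: B_{6}/6! · (f^{(5)}(49) − f^{(5)}(9)) = 1/30240 · (0.00000 − 0.00000) = 0.00000.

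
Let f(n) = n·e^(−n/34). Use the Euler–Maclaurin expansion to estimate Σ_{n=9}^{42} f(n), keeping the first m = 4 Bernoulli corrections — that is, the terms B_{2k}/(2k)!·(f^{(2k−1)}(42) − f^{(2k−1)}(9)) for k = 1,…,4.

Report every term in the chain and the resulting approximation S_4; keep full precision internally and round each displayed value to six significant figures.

S_4 ≈ 380.195

Integral: ∫_9^42 x·e^(−x/34) dx = 370.689.
Boundary: ½(f(9) + f(42)) = ½(6.90688 + 12.2115) = 9.55918.
Running total after boundary: 380.248.
Correction k=1: B_{2}/2! · (f^{(1)}(42) − f^{(1)}(9)) = 1/12 · (-0.0684116 − 0.564288) = -0.0527250.
Running total after k=1: 380.195.
Correction k=2: B_{4}/4! · (f^{(3)}(42) − f^{(3)}(9)) = −1/720 · (0.000443847 − 0.00181587) = 1.90559e-06.
Running total after k=2: 380.195.
Correction k=3: B_{6}/6! · (f^{(5)}(42) − f^{(5)}(9)) = 1/30240 · (8.19094e-07 − 2.71939e-06) = -6.28404e-11.
Running total after k=3: 380.195.
Correction k=4: B_{8}/8! · (f^{(7)}(42) − f^{(7)}(9)) = −1/1209600 · (1.08498e-09 − 3.34598e-09) = 1.86921e-15.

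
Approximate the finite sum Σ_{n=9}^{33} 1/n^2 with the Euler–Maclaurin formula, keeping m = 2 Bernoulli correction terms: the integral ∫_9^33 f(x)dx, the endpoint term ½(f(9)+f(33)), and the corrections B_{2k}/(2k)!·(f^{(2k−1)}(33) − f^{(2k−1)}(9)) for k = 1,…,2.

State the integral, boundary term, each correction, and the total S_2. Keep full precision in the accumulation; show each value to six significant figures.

S_2 ≈ 0.0876635

The integral term ∫_9^33 1/x^2 dx = 0.0808081.
½[f(9) + f(33)] = ½[0.0123457 + 0.000918274] = 0.00663198.
So far: 0.0874401.
Order-1 term: 1/12 · (-5.56529e-05 − (-0.00274348)) = 0.000223986.
After k=1: 0.0876640.
Order-2 term: −1/720 · (-6.13256e-07 − (-0.000406442)) = -5.63651e-07.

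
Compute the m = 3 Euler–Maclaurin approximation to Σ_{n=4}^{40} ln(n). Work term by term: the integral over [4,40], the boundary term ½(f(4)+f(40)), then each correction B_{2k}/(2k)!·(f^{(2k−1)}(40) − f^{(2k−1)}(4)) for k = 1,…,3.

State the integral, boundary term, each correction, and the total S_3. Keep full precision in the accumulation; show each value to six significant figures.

Integral: ∫_4^40 ln(x) dx = 106.010.
Endpoint term: (f(4) + f(40))/2 = (1.38629 + 3.68888)/2 = 2.53759.
So far: 108.548.
Order-1 term: 1/12 · (0.0250000 − 0.250000) = -0.0187500.
Running total after k=1: 108.529.
Order-2 term: −1/720 · (3.12500e-05 − 0.0312500) = 4.33594e-05.
Running total after k=2: 108.529.
Order-3 term: 1/30240 · (2.34375e-07 − 0.0234375) = -7.75042e-07.

S_3 ≈ 108.529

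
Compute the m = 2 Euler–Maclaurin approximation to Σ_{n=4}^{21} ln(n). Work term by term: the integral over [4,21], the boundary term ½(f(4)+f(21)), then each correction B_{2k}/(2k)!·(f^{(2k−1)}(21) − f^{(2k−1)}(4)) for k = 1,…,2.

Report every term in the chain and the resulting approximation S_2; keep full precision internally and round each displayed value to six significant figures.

∫_4^21 ln(x) dx evaluates to 41.3898.
½[f(4) + f(21)] = ½[1.38629 + 3.04452] = 2.21541.
Running total after boundary: 43.6052.
Correction k=1: B_{2}/2! · (f^{(1)}(21) − f^{(1)}(4)) = 1/12 · (0.0476190 − 0.250000) = -0.0168651.
Running total after k=1: 43.5883.
Correction k=2: B_{4}/4! · (f^{(3)}(21) − f^{(3)}(4)) = −1/720 · (0.000215959 − 0.0312500) = 4.31028e-05.

S_2 ≈ 43.5884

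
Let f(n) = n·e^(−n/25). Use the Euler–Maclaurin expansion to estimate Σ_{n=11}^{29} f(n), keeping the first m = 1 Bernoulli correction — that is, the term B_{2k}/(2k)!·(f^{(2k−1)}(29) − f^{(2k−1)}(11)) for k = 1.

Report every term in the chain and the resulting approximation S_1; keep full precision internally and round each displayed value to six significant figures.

S_1 ≈ 164.480

Integral: ∫_11^29 x·e^(−x/25) dx = 156.426.
½[f(11) + f(29)] = ½[7.08440 + 9.09110] = 8.08775.
So far: 164.514.
k=1: B_{2}/(2)! × [f^{(1)}(29) − f^{(1)}(11)] = 1/12 × (-0.0501578 − 0.360660) = -0.0342348.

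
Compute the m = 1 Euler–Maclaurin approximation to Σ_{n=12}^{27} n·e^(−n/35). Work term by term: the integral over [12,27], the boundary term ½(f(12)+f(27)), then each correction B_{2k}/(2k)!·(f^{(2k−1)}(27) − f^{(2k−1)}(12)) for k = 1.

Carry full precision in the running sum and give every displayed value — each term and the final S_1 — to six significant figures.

S_1 ≈ 174.688

∫_12^27 x·e^(−x/35) dx evaluates to 164.218.
Endpoint term: (f(12) + f(27))/2 = (8.51688 + 12.4835)/2 = 10.5002.
Integral + boundary = 174.718.
k=1: B_{2}/(2)! × [f^{(1)}(27) − f^{(1)}(12)] = 1/12 × (0.105680 − 0.466400) = -0.0300600.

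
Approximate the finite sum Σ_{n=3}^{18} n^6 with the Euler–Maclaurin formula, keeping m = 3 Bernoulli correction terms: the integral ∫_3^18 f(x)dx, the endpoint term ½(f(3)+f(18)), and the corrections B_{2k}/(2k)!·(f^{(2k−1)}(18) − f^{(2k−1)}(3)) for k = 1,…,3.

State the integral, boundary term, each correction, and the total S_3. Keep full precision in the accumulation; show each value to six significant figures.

∫_3^18 x^6 dx evaluates to 8.74597e+07.
½[f(3) + f(18)] = ½[729.000 + 3.40122e+07] = 1.70065e+07.
Integral + boundary = 1.04466e+08.
Correction k=1: B_{2}/2! · (f^{(1)}(18) − f^{(1)}(3)) = 1/12 · (1.13374e+07 − 1458.00) = 944662.
After k=1: 1.05411e+08.
Correction k=2: B_{4}/4! · (f^{(3)}(18) − f^{(3)}(3)) = −1/720 · (699840 − 3240.00) = -967.500.
After k=2: 1.05410e+08.
Correction k=3: B_{6}/6! · (f^{(5)}(18) − f^{(5)}(3)) = 1/30240 · (12960.0 − 2160.00) = 0.357143.

S_3 ≈ 1.05410e+08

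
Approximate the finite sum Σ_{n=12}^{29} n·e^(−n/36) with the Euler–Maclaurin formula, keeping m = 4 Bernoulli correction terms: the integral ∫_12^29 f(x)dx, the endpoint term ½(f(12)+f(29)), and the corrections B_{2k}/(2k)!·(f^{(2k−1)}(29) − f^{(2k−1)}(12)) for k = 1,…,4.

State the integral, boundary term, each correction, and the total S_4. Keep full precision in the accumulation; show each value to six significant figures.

∫_12^29 x·e^(−x/36) dx evaluates to 192.561.
Endpoint term: (f(12) + f(29))/2 = (8.59838 + 12.9583)/2 = 10.7784.
So far: 203.340.
k=1: B_{2}/(2)! × [f^{(1)}(29) − f^{(1)}(12)] = 1/12 × (0.0868855 − 0.477688) = -0.0325668.
Partial sum through k=1: 203.307.
k=2: B_{4}/(4)! × [f^{(3)}(29) − f^{(3)}(12)] = −1/720 × (0.000756609 − 0.00147434) = 9.96855e-07.
Partial sum through k=2: 203.307.
k=3: B_{6}/(6)! × [f^{(5)}(29) − f^{(5)}(12)] = 1/30240 × (1.11588e-06 − 1.99082e-06) = -2.89333e-11.
Partial sum through k=3: 203.307.
k=4: B_{8}/(8)! × [f^{(7)}(29) − f^{(7)}(12)] = −1/1209600 × (1.27157e-09 − 2.19447e-09) = 7.62979e-16.

S_4 ≈ 203.307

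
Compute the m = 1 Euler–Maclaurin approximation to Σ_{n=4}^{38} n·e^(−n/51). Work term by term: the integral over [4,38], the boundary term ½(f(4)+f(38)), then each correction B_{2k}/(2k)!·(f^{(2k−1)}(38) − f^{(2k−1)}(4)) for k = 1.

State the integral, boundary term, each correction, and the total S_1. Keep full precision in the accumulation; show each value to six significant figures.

∫_4^38 x·e^(−x/51) dx evaluates to 438.799.
½[f(4) + f(38)] = ½[3.69826 + 18.0381] = 10.8682.
Integral + boundary = 449.667.
Order-1 term: 1/12 · (0.120999 − 0.852051) = -0.0609210.

S_1 ≈ 449.606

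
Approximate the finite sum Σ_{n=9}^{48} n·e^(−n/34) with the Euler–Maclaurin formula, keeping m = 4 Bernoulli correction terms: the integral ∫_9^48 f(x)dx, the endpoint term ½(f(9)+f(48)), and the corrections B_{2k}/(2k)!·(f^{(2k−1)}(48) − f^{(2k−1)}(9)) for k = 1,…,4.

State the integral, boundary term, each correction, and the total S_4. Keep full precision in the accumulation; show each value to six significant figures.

The integral term ∫_9^48 x·e^(−x/34) dx = 442.514.
½[f(9) + f(48)] = ½[6.90688 + 11.6982] = 9.30255.
So far: 451.816.
k=1: B_{2}/(2)! × [f^{(1)}(48) − f^{(1)}(9)] = 1/12 × (-0.100352 − 0.564288) = -0.0553867.
Running total after k=1: 451.761.
k=2: B_{4}/(4)! × [f^{(3)}(48) − f^{(3)}(9)] = −1/720 × (0.000334838 − 0.00181587) = 2.05699e-06.
Running total after k=2: 451.761.
k=3: B_{6}/(6)! × [f^{(5)}(48) − f^{(5)}(9)] = 1/30240 × (6.54401e-07 − 2.71939e-06) = -6.82866e-11.
Running total after k=3: 451.761.
k=4: B_{8}/(8)! × [f^{(7)}(48) − f^{(7)}(9)] = −1/1209600 × (8.81616e-10 − 3.34598e-09) = 2.03733e-15.

S_4 ≈ 451.761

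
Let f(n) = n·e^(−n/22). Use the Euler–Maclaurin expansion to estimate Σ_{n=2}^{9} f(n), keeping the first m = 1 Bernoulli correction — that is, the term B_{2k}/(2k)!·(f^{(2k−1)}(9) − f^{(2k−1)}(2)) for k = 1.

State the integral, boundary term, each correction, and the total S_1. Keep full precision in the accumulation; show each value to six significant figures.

The integral term ∫_2^9 x·e^(−x/22) dx = 29.0961.
Endpoint term: (f(2) + f(9))/2 = (1.82620 + 5.97828)/2 = 3.90224.
Integral + boundary = 32.9983.
k=1: B_{2}/(2)! × [f^{(1)}(9) − f^{(1)}(2)] = 1/12 × (0.392514 − 0.830092) = -0.0364648.

S_1 ≈ 32.9618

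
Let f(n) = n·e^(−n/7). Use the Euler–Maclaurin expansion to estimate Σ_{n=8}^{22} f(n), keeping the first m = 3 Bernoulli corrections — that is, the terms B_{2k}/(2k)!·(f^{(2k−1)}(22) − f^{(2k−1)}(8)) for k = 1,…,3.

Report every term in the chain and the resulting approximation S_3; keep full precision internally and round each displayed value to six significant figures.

Integral: ∫_8^22 x·e^(−x/7) dx = 24.7238.
Endpoint term: (f(8) + f(22))/2 = (2.55125 + 0.949505)/2 = 1.75038.
Running total after boundary: 26.4742.
k=1: B_{2}/(2)! × [f^{(1)}(22) − f^{(1)}(8)] = 1/12 × (-0.0924842 − (-0.0455581)) = -0.00391051.
Running total after k=1: 26.4703.
k=2: B_{4}/(4)! × [f^{(3)}(22) − f^{(3)}(8)] = −1/720 × (-0.000125829 − 0.0120868) = 1.69620e-05.
Running total after k=2: 26.4703.
k=3: B_{6}/(6)! × [f^{(5)}(22) − f^{(5)}(8)] = 1/30240 × (3.33832e-05 − 0.000512315) = -1.58377e-08.

S_3 ≈ 26.4703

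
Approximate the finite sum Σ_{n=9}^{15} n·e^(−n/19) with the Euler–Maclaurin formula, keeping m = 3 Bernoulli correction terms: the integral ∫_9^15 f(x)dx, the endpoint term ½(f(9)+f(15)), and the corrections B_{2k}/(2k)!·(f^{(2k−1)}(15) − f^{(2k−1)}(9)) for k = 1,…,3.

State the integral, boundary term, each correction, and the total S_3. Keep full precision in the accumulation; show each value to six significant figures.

S_3 ≈ 44.1288

The integral term ∫_9^15 x·e^(−x/19) dx = 37.9404.
Boundary: ½(f(9) + f(15)) = ½(5.60433 + 6.81126) = 6.20780.
Integral + boundary = 44.1482.
Order-1 term: 1/12 · (0.0955966 − 0.327739) = -0.0193452.
Partial sum through k=1: 44.1288.
Order-2 term: −1/720 · (0.00278051 − 0.00435775) = 2.19061e-06.
Partial sum through k=2: 44.1288.
Order-3 term: 1/30240 · (1.46709e-05 − 2.16278e-05) = -2.30054e-10.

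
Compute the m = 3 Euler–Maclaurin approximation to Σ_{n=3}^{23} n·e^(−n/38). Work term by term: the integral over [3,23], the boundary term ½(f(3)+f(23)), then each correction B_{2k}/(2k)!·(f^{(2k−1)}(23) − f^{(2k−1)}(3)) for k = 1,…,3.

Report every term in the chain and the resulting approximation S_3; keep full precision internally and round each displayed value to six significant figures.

∫_3^23 x·e^(−x/38) dx evaluates to 174.263.
½[f(3) + f(23)] = ½[2.77227 + 12.5564] = 7.66434.
Integral + boundary = 181.927.
Correction k=1: B_{2}/2! · (f^{(1)}(23) − f^{(1)}(3)) = 1/12 · (0.215499 − 0.851134) = -0.0529696.
Partial sum through k=1: 181.874.
Correction k=2: B_{4}/4! · (f^{(3)}(23) − f^{(3)}(3)) = −1/720 · (0.000905374 − 0.00186933) = 1.33883e-06.
Partial sum through k=2: 181.874.
Correction k=3: B_{6}/6! · (f^{(5)}(23) − f^{(5)}(3)) = 1/30240 · (1.15063e-06 − 2.18091e-06) = -3.40700e-11.

S_3 ≈ 181.874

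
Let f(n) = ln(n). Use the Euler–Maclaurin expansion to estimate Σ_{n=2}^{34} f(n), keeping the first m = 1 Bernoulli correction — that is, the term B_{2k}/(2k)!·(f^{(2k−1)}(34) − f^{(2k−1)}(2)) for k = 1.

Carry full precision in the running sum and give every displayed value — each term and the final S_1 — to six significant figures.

∫_2^34 ln(x) dx evaluates to 86.5100.
½[f(2) + f(34)] = ½[0.693147 + 3.52636] = 2.10975.
Integral + boundary = 88.6197.
k=1: B_{2}/(2)! × [f^{(1)}(34) − f^{(1)}(2)] = 1/12 × (0.0294118 − 0.500000) = -0.0392157.

S_1 ≈ 88.5805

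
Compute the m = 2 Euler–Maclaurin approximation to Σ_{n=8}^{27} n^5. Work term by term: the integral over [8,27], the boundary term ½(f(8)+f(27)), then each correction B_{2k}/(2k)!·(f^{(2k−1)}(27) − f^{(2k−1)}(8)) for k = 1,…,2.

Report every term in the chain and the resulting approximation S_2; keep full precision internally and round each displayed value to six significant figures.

Integral: ∫_8^27 x^5 dx = 6.45264e+07.
Endpoint term: (f(8) + f(27))/2 = (32768.0 + 1.43489e+07)/2 = 7.19084e+06.
Running total after boundary: 7.17172e+07.
Correction k=1: B_{2}/2! · (f^{(1)}(27) − f^{(1)}(8)) = 1/12 · (2.65720e+06 − 20480.0) = 219727.
Partial sum through k=1: 7.19370e+07.
Correction k=2: B_{4}/4! · (f^{(3)}(27) − f^{(3)}(8)) = −1/720 · (43740.0 − 3840.00) = -55.4167.

S_2 ≈ 7.19369e+07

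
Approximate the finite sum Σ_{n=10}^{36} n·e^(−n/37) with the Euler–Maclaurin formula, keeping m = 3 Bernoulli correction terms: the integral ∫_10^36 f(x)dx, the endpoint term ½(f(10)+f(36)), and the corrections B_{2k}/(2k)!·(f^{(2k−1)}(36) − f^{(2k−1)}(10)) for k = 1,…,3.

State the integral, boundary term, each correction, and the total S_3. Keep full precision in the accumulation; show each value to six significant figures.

Integral: ∫_10^36 x·e^(−x/37) dx = 306.294.
Boundary: ½(f(10) + f(36)) = ½(7.63173 + 13.6065) = 10.6191.
Integral + boundary = 316.914.
Order-1 term: 1/12 · (0.0102151 − 0.556910) = -0.0455579.
Partial sum through k=1: 316.868.
Order-2 term: −1/720 · (0.000559628 − 0.00152174) = 1.33626e-06.
Partial sum through k=2: 316.868.
Order-3 term: 1/30240 · (8.12121e-07 − 1.92598e-06) = -3.68341e-11.

S_3 ≈ 316.868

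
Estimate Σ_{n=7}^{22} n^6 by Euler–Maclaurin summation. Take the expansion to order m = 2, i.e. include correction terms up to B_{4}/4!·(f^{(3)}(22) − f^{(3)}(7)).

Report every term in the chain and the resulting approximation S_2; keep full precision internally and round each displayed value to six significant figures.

The integral term ∫_7^22 x^6 dx = 3.56219e+08.
½[f(7) + f(22)] = ½[117649 + 1.13380e+08] = 5.67488e+07.
Running total after boundary: 4.12968e+08.
k=1: B_{2}/(2)! × [f^{(1)}(22) − f^{(1)}(7)] = 1/12 × (3.09218e+07 − 100842) = 2.56841e+06.
Partial sum through k=1: 4.15536e+08.
k=2: B_{4}/(4)! × [f^{(3)}(22) − f^{(3)}(7)] = −1/720 × (1.27776e+06 − 41160.0) = -1717.50.

S_2 ≈ 4.15535e+08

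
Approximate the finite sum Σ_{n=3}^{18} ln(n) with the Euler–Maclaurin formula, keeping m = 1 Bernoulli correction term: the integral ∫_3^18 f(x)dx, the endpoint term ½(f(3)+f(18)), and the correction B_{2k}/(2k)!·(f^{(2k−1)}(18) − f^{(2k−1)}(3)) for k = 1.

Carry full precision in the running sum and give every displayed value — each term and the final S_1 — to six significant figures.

∫_3^18 ln(x) dx evaluates to 33.7309.
Endpoint term: (f(3) + f(18))/2 = (1.09861 + 2.89037)/2 = 1.99449.
So far: 35.7253.
Correction k=1: B_{2}/2! · (f^{(1)}(18) − f^{(1)}(3)) = 1/12 · (0.0555556 − 0.333333) = -0.0231481.

S_1 ≈ 35.7022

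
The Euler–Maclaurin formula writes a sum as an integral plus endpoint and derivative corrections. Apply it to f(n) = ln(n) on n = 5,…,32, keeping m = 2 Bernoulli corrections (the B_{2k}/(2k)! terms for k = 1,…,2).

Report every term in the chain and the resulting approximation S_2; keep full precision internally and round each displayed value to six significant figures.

S_2 ≈ 78.3799

∫_5^32 ln(x) dx evaluates to 75.8564.
Boundary: ½(f(5) + f(32)) = ½(1.60944 + 3.46574) = 2.53759.
Integral + boundary = 78.3939.
Order-1 term: 1/12 · (0.0312500 − 0.200000) = -0.0140625.
After k=1: 78.3799.
Order-2 term: −1/720 · (6.10352e-05 − 0.0160000) = 2.21375e-05.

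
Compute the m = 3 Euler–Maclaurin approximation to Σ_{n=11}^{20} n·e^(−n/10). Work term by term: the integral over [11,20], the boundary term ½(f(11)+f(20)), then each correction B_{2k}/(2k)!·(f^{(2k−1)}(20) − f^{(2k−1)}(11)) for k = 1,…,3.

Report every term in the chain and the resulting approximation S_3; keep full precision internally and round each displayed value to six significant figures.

S_3 ≈ 32.4780

Integral: ∫_11^20 x·e^(−x/10) dx = 29.3023.
½[f(11) + f(20)] = ½[3.66158 + 2.70671] = 3.18414.
So far: 32.4865.
Order-1 term: 1/12 · (-0.135335 − (-0.0332871)) = -0.00850401.
Partial sum through k=1: 32.4780.
Order-2 term: −1/720 · (0.00135335 − 0.00632455) = 6.90444e-06.
Partial sum through k=2: 32.4780.
Order-3 term: 1/30240 · (4.06006e-05 − 0.000129820) = -2.95037e-09.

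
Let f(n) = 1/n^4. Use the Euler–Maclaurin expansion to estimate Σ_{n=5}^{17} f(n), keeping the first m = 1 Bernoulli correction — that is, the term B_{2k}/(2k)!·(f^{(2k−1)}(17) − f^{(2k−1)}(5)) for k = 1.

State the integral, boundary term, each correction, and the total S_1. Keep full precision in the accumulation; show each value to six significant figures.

The integral term ∫_5^17 1/x^4 dx = 0.00259882.
Boundary: ½(f(5) + f(17)) = ½(0.00160000 + 1.19730e-05) = 0.000805987.
So far: 0.00340481.
k=1: B_{2}/(2)! × [f^{(1)}(17) − f^{(1)}(5)] = 1/12 × (-2.81719e-06 − (-0.00128000)) = 0.000106432.

S_1 ≈ 0.00351124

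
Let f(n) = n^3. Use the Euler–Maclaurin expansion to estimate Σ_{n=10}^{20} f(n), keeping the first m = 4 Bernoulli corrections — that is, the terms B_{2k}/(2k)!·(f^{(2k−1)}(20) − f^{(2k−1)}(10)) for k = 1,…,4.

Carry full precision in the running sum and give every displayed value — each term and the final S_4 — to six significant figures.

Integral: ∫_10^20 x^3 dx = 37500.0.
½[f(10) + f(20)] = ½[1000.00 + 8000.00] = 4500.00.
So far: 42000.0.
k=1: B_{2}/(2)! × [f^{(1)}(20) − f^{(1)}(10)] = 1/12 × (1200.00 − 300.000) = 75.0000.
Running total after k=1: 42075.0.
k=2: B_{4}/(4)! × [f^{(3)}(20) − f^{(3)}(10)] = −1/720 × (6.00000 − 6.00000) = 0.00000.
Running total after k=2: 42075.0.
k=3: B_{6}/(6)! × [f^{(5)}(20) − f^{(5)}(10)] = 1/30240 × (0.00000 − 0.00000) = 0.00000.
Running total after k=3: 42075.0.
k=4: B_{8}/(8)! × [f^{(7)}(20) − f^{(7)}(10)] = −1/1209600 × (0.00000 − 0.00000) = 0.00000.

S_4 ≈ 42075.0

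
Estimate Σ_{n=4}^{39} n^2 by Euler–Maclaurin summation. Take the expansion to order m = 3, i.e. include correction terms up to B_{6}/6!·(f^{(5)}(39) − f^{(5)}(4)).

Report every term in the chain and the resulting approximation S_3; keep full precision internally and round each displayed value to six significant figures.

The integral term ∫_4^39 x^2 dx = 19751.7.
½[f(4) + f(39)] = ½[16.0000 + 1521.00] = 768.500.
Integral + boundary = 20520.2.
Order-1 term: 1/12 · (78.0000 − 8.00000) = 5.83333.
Partial sum through k=1: 20526.0.
Order-2 term: −1/720 · (0.00000 − 0.00000) = 0.00000.
Partial sum through k=2: 20526.0.
Order-3 term: 1/30240 · (0.00000 − 0.00000) = 0.00000.

S_3 ≈ 20526.0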